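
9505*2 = 19010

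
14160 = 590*24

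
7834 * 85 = 665890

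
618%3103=618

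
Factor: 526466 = 2^1*29^2*313^1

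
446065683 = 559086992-113021309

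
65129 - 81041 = -15912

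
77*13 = 1001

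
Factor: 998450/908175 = 2^1*3^(-1)*19^1*1051^1*12109^(-1) = 39938/36327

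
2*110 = 220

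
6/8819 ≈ 0.000680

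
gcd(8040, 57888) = 1608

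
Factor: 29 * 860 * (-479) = -1 * 2^2 * 5^1 * 29^1 * 43^1 * 479^1 = -11946260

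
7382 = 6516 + 866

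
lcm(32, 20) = 160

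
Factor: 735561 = 3^6*1009^1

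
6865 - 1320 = 5545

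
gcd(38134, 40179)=1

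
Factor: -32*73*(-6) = 2^6*3^1*73^1 = 14016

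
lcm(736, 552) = 2208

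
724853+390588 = 1115441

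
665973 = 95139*7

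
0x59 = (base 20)49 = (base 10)89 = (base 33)2n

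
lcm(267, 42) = 3738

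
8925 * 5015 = 44758875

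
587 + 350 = 937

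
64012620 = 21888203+42124417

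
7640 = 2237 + 5403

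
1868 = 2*934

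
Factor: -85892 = -1*2^2*109^1*197^1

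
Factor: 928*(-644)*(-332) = 2^9*7^1*23^1*29^1*83^1 = 198413824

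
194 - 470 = -276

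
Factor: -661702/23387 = -1 * 2^1 * 7^(-1) * 13^(-1) * 257^(-1) * 373^1 * 887^1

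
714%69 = 24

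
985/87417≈0.0113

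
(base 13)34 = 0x2b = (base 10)43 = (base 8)53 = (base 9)47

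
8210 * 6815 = 55951150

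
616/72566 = 308/36283 ≈ 0.00849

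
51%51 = 0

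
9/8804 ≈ 0.00102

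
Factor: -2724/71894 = -1*2^1*3^1*103^(-1)*227^1*349^(-1) = -1362/35947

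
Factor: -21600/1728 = -1 * 2^(-1) * 5^2 = -25/2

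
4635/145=927/29 ≈ 31.97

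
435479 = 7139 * 61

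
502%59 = 30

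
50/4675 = 2/187≈0.0107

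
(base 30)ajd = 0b10010101101111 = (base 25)f88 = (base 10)9583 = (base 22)jhd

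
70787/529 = 133 + 430/529 ≈ 133.81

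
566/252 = 283/126 ≈ 2.25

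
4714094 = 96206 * 49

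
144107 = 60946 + 83161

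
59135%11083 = 3720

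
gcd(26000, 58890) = 130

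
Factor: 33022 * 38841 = 2^1 * 3^1 * 11^3 * 19^1 * 79^1 * 107^1 = 1282607502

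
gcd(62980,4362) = 2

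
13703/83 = 165 + 8/83 ≈ 165.10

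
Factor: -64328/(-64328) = 1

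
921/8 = 115 + 1/8 ≈ 115.13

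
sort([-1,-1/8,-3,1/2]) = [-3,-1,-1/8,1/2]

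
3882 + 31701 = 35583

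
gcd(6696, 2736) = 72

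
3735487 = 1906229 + 1829258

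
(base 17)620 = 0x6e8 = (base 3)2102111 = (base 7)5104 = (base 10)1768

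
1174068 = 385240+788828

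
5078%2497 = 84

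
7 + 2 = 9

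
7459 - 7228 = 231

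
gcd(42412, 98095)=23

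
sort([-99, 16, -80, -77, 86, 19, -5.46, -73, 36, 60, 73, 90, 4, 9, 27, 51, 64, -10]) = [-99, -80, -77, -73, -10, -5.46, 4, 9, 16, 19, 27, 36, 51, 60, 64, 73, 86, 90]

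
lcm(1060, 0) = 0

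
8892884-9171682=-278798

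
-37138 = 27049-64187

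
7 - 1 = 6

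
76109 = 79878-3769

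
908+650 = 1558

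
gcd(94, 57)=1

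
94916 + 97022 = 191938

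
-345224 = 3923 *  (-88)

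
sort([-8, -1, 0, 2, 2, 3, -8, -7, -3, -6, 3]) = [-8, -8, -7, -6, -3, -1, 0, 2, 2, 3, 3]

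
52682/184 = 286 + 29/92 ≈ 286.32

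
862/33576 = 431/16788 ≈ 0.0257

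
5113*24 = 122712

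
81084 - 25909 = 55175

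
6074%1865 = 479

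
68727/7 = 9818 + 1/7 ≈ 9818.14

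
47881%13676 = 6853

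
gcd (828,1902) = 6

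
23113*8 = 184904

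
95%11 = 7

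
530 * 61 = 32330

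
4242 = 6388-2146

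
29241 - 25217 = 4024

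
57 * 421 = 23997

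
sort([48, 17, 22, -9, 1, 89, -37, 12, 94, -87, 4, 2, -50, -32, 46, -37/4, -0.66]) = [-87, -50, -37, -32, -37/4, -9, -0.66, 1, 2, 4, 12, 17, 22, 46, 48, 89, 94]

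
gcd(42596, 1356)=4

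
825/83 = 9 + 78/83 ≈ 9.94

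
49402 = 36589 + 12813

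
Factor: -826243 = -1*11^1*31^1*2423^1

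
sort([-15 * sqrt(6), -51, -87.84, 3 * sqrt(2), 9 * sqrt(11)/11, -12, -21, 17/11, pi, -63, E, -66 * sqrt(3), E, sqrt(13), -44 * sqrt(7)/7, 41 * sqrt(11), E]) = [-66 * sqrt(3), -87.84, -63, -51, -15 * sqrt(6), -21, -44 * sqrt(7)/7, -12, 17/11, 9 * sqrt(11)/11, E, E, E, pi, sqrt(13), 3 * sqrt(2), 41 * sqrt(11)]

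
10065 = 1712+8353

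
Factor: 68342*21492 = 2^3*3^3*199^1*34171^1 = 1468806264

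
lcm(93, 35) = 3255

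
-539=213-752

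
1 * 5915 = 5915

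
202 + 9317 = 9519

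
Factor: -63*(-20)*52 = 2^4*3^2*5^1*7^1*13^1 = 65520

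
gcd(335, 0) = 335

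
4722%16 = 2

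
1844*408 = 752352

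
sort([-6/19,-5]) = [-5,-6/19]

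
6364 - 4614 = 1750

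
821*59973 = 49237833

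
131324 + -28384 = 102940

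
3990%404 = 354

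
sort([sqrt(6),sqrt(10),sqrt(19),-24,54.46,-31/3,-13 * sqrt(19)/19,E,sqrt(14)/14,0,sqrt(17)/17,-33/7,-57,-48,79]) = [-57,-48,-24,-31/3,-33/7,-13 * sqrt(19)/19,0,sqrt(17)/17,sqrt(14)/14,sqrt(6),E,sqrt(10),sqrt(19),54.46,79]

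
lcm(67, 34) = 2278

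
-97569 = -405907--308338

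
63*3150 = 198450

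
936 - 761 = 175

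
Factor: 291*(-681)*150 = -1*2^1*3^3*5^2*97^1*227^1 = -29725650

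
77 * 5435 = 418495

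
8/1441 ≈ 0.00555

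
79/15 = 5 + 4/15 ≈ 5.27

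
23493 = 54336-30843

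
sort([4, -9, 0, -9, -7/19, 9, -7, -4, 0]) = [-9, -9, -7, -4, -7/19, 0, 0, 4, 9]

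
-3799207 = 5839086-9638293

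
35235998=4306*8183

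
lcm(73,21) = 1533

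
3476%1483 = 510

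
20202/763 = 2886/109 ≈ 26.48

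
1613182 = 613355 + 999827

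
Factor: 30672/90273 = 2^4 * 3^2 * 71^1 * 30091^(-1) = 10224/30091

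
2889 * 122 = 352458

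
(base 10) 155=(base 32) 4r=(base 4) 2123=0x9b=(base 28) 5f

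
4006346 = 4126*971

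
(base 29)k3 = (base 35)gn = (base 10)583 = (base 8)1107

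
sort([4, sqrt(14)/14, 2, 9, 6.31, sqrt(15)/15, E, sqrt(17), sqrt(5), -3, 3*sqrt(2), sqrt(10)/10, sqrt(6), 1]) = [-3, sqrt(15)/15, sqrt(14)/14, sqrt(10)/10, 1, 2, sqrt(5), sqrt(6), E, 4, sqrt(17), 3*sqrt(2), 6.31, 9]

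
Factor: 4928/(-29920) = -1*2^1*5^(-1)*7^1*17^(-1) = -14/85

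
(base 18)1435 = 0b1110000010011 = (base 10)7187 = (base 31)7eq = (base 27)9n5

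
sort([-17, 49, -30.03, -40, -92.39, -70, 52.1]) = [-92.39, -70, -40, -30.03, -17, 49, 52.1]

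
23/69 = 1/3 ≈ 0.333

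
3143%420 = 203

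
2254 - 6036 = -3782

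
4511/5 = 902 + 1/5 = 902.20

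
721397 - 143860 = 577537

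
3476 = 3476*1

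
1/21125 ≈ 0.0000473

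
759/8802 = 253/2934 ≈ 0.0862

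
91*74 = 6734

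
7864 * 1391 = 10938824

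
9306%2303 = 94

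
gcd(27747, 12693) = 3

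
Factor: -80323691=-1*7^2*17^1*211^1*457^1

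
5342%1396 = 1154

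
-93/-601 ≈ 0.155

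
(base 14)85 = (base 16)75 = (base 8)165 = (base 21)5c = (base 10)117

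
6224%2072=8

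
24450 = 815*30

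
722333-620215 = 102118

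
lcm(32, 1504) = 1504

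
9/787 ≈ 0.0114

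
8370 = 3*2790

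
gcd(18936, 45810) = 18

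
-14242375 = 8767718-23010093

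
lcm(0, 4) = 0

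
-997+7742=6745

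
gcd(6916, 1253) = 7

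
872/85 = 10 + 22/85 ≈ 10.26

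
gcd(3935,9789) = 1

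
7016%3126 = 764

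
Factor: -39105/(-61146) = 2^(-1)*5^1*11^1*43^(-1) = 55/86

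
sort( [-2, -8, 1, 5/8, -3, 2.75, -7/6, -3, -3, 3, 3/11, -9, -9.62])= [-9.62, -9, -8, -3, -3, -3, -2, -7/6, 3/11, 5/8, 1, 2.75, 3]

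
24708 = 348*71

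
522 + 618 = 1140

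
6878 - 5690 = 1188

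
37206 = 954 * 39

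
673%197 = 82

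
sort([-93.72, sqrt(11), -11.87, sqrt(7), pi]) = [-93.72, -11.87, sqrt(7), pi, sqrt(11)]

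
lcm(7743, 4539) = 131631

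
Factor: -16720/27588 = -1*2^2*3^(-1)*5^1*11^(-1) = -20/33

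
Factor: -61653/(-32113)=3^1 * 17^(-1) * 1889^(-1) * 20551^1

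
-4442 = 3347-7789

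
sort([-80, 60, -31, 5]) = [-80, -31, 5, 60]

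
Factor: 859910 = 2^1*5^1*85991^1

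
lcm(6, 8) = 24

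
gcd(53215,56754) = 1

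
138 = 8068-7930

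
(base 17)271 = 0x2ba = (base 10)698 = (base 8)1272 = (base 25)12n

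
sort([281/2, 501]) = [281/2, 501]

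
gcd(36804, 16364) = 4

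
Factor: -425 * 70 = -1 * 2^1 * 5^3 * 7^1 * 17^1 = -29750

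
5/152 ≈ 0.0329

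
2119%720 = 679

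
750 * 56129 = 42096750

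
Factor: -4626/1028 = -1*2^(-1)*3^2 = -9/2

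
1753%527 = 172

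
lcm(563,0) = 0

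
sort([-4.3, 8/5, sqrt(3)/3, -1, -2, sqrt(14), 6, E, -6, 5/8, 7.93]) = [-6, -4.3, -2, -1, sqrt(3)/3, 5/8, 8/5, E, sqrt(14), 6, 7.93]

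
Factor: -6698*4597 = -1*2^1*17^1*197^1*4597^1 = -30790706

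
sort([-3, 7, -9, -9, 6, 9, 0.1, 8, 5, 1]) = [-9, -9, -3, 0.1, 1, 5, 6, 7, 8, 9]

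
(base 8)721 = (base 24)j9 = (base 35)da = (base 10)465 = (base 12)329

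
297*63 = 18711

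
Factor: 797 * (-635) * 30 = -1 * 2^1 * 3^1 * 5^2 * 127^1 * 797^1 = -15182850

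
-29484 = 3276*(-9)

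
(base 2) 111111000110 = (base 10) 4038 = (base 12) 2406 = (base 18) c86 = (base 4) 333012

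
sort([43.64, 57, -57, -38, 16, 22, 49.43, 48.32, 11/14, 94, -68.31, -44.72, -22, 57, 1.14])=[-68.31, -57, -44.72, -38, -22, 11/14, 1.14, 16, 22, 43.64, 48.32, 49.43, 57, 57, 94]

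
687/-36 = -229/12≈-19.08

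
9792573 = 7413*1321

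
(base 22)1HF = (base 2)1101101001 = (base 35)OX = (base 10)873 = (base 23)1EM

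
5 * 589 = 2945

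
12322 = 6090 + 6232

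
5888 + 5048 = 10936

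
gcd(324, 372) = 12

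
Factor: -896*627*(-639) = 2^7*3^3*7^1*11^1*19^1*71^1 = 358985088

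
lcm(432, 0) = 0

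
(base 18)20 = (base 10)36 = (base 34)12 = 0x24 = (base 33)13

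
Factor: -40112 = -1 * 2^4 * 23^1 * 109^1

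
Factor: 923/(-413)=-1*7^(-1)*13^1*59^(-1)*71^1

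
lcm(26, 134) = 1742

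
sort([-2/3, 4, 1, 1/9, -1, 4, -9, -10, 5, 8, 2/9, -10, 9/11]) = [-10, -10, -9, -1, -2/3, 1/9, 2/9, 9/11, 1, 4, 4, 5, 8]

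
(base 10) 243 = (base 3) 100000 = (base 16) f3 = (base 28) 8j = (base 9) 300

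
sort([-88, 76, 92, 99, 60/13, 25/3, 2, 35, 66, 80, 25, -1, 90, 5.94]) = [-88, -1, 2, 60/13, 5.94, 25/3, 25, 35, 66, 76, 80, 90, 92, 99]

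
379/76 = 4 + 75/76 ≈ 4.99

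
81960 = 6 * 13660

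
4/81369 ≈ 0.0000492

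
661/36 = 18 + 13/36 ≈ 18.36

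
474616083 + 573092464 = 1047708547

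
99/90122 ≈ 0.00110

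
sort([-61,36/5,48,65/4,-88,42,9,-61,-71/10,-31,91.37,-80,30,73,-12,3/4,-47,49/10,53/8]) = [-88,-80,-61,-61,-47,-31,-12,-71/10,3/4,49/10,53/8,36/5,9,65/4,30,42,48,73,91.37]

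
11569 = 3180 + 8389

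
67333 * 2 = 134666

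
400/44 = 100/11 ≈ 9.09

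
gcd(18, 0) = 18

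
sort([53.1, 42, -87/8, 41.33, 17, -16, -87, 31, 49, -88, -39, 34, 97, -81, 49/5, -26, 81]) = [-88, -87, -81, -39, -26, -16, -87/8, 49/5, 17, 31, 34, 41.33, 42, 49, 53.1, 81, 97]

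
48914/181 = 270 + 44/181≈270.24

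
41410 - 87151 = -45741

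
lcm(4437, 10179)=173043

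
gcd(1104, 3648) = 48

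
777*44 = 34188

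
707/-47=-15 - 2/47 ≈ -15.04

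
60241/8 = 7530 + 1/8 ≈ 7530.13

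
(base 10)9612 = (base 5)301422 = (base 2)10010110001100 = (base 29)bcd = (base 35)7tm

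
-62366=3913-66279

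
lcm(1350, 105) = 9450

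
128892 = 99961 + 28931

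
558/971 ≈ 0.575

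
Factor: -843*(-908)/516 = 43^(-1)*227^1*281^1 = 63787/43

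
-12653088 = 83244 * (-152)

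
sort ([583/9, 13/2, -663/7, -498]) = [-498, -663/7, 13/2, 583/9]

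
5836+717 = 6553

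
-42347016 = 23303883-65650899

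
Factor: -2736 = -1 * 2^4 * 3^2 * 19^1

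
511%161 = 28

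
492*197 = 96924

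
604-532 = 72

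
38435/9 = 4270 + 5/9≈4270.56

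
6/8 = 3/4 = 0.75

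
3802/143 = 26+84/143≈26.59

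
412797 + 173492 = 586289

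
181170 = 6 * 30195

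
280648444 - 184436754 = 96211690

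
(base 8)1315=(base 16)2cd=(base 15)32c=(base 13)432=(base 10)717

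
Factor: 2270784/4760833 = 2^6 * 3^1 * 7^(-1) * 11^(-1) * 17^(-1) * 3637^(-1) * 11827^1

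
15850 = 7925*2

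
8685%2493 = 1206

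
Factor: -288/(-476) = 2^3*3^2*7^(-1)*17^(-1) = 72/119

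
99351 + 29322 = 128673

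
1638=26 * 63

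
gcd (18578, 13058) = 2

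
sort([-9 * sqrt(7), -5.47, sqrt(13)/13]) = [-9 * sqrt(7), -5.47, sqrt(13)/13]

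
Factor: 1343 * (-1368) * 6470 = -1 * 2^4 * 3^2 * 5^1 * 17^1 * 19^1 * 79^1 * 647^1 = -11886839280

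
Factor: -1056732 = -1*2^2*3^1*107^1*823^1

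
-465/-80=5 + 13/16 ≈ 5.81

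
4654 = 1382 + 3272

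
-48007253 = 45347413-93354666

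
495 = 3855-3360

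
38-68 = -30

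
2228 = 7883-5655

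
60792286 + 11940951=72733237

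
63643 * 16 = 1018288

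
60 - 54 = 6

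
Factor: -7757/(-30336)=2^(-7) * 3^(-1) * 79^(-1) * 7757^1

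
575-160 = 415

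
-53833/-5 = 10766 + 3/5 = 10766.60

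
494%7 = 4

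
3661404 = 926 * 3954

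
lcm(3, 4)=12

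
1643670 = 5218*315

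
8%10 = 8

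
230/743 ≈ 0.310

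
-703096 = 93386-796482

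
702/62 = 351/31≈11.32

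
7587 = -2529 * (-3)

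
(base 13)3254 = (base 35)5ox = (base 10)6998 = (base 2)1101101010110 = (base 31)78n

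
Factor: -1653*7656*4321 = -1*2^3*3^2*11^1*19^1*29^3*149^1 = -54683845128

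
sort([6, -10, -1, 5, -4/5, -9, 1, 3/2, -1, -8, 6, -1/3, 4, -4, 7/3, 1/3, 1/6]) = [-10, -9, -8, -4, -1, -1, -4/5, -1/3, 1/6, 1/3, 1, 3/2, 7/3, 4, 5, 6, 6]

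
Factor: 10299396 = 2^2*3^1*331^1*2593^1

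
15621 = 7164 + 8457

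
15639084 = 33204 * 471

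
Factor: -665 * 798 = -1 * 2^1 * 3^1 * 5^1 * 7^2 * 19^2 = -530670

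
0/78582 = 0 = 0.00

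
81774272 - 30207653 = 51566619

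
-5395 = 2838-8233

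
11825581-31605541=-19779960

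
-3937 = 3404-7341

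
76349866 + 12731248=89081114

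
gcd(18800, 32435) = 5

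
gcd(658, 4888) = 94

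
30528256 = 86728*352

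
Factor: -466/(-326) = 163^(-1)*233^1 = 233/163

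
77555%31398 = 14759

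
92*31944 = 2938848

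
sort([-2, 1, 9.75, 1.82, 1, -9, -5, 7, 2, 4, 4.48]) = [-9, -5, -2, 1, 1, 1.82, 2, 4, 4.48, 7, 9.75]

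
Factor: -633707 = -1*19^1*33353^1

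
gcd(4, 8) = 4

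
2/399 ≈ 0.00501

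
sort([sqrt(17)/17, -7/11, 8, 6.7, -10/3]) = [-10/3, -7/11, sqrt(17)/17, 6.7, 8]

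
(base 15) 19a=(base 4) 11302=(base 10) 370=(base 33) b7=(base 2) 101110010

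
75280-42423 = 32857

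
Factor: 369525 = 3^1 * 5^2 * 13^1 * 379^1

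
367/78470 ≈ 0.00468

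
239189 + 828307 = 1067496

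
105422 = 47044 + 58378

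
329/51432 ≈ 0.00640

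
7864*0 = 0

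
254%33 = 23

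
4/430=2/215≈0.00930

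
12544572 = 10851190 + 1693382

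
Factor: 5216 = 2^5 * 163^1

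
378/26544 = 9/632 ≈ 0.0142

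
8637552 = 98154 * 88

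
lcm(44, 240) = 2640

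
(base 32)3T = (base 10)125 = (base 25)50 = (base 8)175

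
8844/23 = 384 + 12/23 ≈ 384.52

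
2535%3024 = 2535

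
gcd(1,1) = 1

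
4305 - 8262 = -3957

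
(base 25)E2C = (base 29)ADP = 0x226C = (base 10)8812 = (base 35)76R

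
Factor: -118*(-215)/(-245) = -1*2^1*7^(-2)*43^1*59^1 = -5074/49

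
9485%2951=632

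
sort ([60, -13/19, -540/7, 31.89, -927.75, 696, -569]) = [-927.75, -569, -540/7, -13/19, 31.89, 60, 696]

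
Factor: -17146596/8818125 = -1*2^2*5^(-4)*31^1*4703^(-1)*46093^1 = -5715532/2939375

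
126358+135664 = 262022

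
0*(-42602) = 0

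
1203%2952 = 1203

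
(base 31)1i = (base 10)49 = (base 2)110001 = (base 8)61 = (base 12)41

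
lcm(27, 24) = 216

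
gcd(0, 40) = 40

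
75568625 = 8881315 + 66687310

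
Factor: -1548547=-1 * 7^2 * 11^1 * 13^2 * 17^1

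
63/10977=21/3659 ≈ 0.00574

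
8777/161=54+83/161 ≈ 54.52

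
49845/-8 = -6230 - 5/8 ≈ -6230.63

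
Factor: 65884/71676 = 3^(-2)*7^1*11^(-1)*13^1 = 91/99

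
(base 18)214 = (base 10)670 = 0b1010011110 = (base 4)22132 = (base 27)om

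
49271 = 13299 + 35972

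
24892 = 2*12446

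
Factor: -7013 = -1*7013^1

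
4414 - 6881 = -2467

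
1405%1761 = 1405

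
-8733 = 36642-45375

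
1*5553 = 5553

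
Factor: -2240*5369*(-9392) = 2^10*5^1*7^2*13^1*59^1*587^1 = 112953451520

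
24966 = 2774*9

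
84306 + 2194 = 86500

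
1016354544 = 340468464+675886080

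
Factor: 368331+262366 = 241^1*2617^1 = 630697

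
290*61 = 17690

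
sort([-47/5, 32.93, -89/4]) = [-89/4, -47/5, 32.93]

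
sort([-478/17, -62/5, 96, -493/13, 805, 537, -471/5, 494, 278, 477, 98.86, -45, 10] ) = [-471/5, -45, -493/13, -478/17, -62/5, 10, 96, 98.86, 278, 477, 494, 537, 805] 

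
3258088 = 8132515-4874427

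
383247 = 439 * 873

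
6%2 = 0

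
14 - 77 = -63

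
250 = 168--82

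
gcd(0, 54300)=54300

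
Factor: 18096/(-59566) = -1 * 2^3 * 3^1 * 79^(-1) = -24/79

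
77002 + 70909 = 147911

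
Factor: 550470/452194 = 3^1*5^1*59^1*727^(-1) = 885/727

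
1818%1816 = 2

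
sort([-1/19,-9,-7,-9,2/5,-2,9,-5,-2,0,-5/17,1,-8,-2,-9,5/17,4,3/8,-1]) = [-9,-9,-9,-8,-7,-5,-2,-2,-2,-1,-5/17,-1/19,0,5/17,3/8,2/5,1,4,9]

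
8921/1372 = 6 + 689/1372 ≈ 6.50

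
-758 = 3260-4018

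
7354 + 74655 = 82009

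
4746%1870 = 1006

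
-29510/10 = -2951 = -2951.00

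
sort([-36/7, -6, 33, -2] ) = [-6, -36/7, -2, 33] 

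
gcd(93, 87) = 3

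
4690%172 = 46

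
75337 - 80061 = -4724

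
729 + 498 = 1227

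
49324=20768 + 28556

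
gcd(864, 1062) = 18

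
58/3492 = 29/1746 ≈ 0.0166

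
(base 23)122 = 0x241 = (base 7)1453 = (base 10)577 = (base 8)1101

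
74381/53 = 1403 + 22/53 ≈ 1403.42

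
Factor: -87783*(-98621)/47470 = 2^(-1)*3^1*5^(-1)*29^1*47^(-1)*101^(-1)*1009^1*98621^1 = 8657247243/47470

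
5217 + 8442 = 13659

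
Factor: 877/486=2^(-1)*3^(-5)*877^1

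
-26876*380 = -10212880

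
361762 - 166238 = 195524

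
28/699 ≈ 0.0401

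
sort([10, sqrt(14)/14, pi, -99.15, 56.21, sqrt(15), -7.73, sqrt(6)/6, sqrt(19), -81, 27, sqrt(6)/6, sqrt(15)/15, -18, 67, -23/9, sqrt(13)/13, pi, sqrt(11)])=[-99.15, -81, -18, -7.73, -23/9, sqrt(15)/15, sqrt(14)/14, sqrt(13)/13, sqrt(6)/6, sqrt(6)/6, pi, pi, sqrt(11), sqrt(15), sqrt(19), 10, 27, 56.21, 67]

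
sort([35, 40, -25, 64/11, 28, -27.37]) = [-27.37, -25, 64/11, 28, 35, 40]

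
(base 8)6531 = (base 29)41o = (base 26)51b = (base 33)34i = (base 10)3417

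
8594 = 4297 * 2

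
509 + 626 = 1135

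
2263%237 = 130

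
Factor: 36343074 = 2^1 * 3^1 * 6057179^1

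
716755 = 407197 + 309558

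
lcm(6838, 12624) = 164112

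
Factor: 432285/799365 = 179^1*331^(-1) = 179/331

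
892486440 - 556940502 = 335545938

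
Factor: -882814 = -1*2^1*71^1*6217^1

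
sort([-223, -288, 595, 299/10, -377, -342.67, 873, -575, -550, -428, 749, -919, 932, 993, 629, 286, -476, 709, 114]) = [-919, -575, -550, -476, -428, -377, -342.67, -288, -223, 299/10, 114, 286, 595, 629, 709, 749, 873, 932, 993]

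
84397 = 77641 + 6756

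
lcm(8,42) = 168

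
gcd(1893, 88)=1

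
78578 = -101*(-778)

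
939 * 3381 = 3174759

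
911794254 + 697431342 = 1609225596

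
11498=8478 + 3020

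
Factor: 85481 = 11^1*19^1*409^1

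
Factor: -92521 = -1*11^1*13^1*647^1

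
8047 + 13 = 8060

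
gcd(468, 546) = 78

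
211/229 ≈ 0.921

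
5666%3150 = 2516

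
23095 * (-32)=-739040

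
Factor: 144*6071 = 2^4*3^2*13^1*467^1 = 874224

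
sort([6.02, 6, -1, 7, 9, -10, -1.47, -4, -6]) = [-10, -6, -4, -1.47, -1, 6, 6.02, 7, 9]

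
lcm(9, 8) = 72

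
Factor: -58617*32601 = -1*3^4*13^1*167^1*10867^1 = -1910972817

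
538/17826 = 269/8913 ≈ 0.0302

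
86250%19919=6574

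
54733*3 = 164199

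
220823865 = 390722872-169899007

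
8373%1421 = 1268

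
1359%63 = 36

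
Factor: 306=2^1 * 3^2 * 17^1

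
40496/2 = 20248 = 20248.00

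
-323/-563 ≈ 0.574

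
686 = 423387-422701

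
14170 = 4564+9606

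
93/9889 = 3/319 ≈ 0.00940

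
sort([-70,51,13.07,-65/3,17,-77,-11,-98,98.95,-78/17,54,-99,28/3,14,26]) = [-99,-98,-77,-70,-65/3,-11,-78/17,28/3,13.07,14,17,26,51,54,98.95]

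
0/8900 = 0 = 0.00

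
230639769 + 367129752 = 597769521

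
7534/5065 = 1 + 2469/5065 ≈ 1.49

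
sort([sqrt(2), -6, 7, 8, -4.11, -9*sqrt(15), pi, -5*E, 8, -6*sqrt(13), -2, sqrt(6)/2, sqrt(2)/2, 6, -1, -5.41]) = [-9*sqrt(15), -6*sqrt(13), -5*E, -6, -5.41, -4.11, -2, -1, sqrt(2)/2, sqrt(6)/2, sqrt(2), pi, 6, 7, 8, 8]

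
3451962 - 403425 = 3048537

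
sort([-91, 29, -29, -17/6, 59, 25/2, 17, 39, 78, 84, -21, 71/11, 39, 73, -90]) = [-91, -90, -29, -21, -17/6, 71/11, 25/2, 17, 29, 39, 39, 59, 73, 78, 84]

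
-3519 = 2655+-6174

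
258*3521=908418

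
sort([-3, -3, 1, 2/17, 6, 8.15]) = [-3, -3, 2/17, 1, 6, 8.15]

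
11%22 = 11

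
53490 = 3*17830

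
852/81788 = 213/20447 ≈ 0.0104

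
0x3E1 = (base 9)1323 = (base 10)993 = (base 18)313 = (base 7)2616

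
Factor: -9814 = -1 * 2^1 * 7^1 * 701^1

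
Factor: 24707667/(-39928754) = -1*2^(-1)*3^1*139^1*193^1*307^1*19964377^(-1)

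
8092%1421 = 987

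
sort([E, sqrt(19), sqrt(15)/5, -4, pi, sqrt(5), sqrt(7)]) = [-4, sqrt(15)/5, sqrt(5), sqrt(7), E, pi, sqrt(19)]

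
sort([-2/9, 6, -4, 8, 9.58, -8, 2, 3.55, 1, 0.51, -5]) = [-8, -5, -4, -2/9, 0.51, 1, 2, 3.55, 6, 8, 9.58]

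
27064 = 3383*8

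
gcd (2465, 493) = 493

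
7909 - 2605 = 5304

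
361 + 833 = 1194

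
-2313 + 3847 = 1534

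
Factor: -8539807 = -1*8539807^1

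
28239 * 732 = 20670948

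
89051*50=4452550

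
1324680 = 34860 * 38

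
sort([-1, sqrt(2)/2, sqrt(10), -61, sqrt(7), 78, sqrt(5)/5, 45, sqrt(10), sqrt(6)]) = [-61, -1, sqrt(5)/5, sqrt(2)/2, sqrt(6), sqrt(7), sqrt(10), sqrt(10), 45, 78]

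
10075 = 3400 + 6675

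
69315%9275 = 4390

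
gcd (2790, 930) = 930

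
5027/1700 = 2 + 1627/1700 ≈ 2.96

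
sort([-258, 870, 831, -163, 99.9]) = [-258, -163, 99.9, 831, 870]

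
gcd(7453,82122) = 1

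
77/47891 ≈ 0.00161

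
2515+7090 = 9605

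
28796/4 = 7199 = 7199.00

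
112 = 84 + 28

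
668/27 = 24 + 20/27 ≈ 24.74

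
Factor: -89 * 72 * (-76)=2^5 * 3^2 * 19^1 * 89^1=487008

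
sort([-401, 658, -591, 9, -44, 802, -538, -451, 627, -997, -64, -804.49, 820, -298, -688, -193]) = [-997, -804.49, -688, -591, -538, -451, -401, -298, -193, -64, -44, 9, 627, 658, 802, 820]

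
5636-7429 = -1793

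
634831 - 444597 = 190234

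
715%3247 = 715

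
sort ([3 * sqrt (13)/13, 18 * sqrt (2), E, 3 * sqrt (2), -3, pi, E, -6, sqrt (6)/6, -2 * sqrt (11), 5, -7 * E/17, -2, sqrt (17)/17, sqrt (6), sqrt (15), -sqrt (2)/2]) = [-2 * sqrt (11), -6, -3, -2, -7 * E/17, -sqrt (2)/2, sqrt (17)/17, sqrt (6)/6, 3 * sqrt (13)/13, sqrt (6), E, E, pi, sqrt (15), 3 * sqrt (2), 5, 18 * sqrt (2)]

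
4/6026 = 2/3013 ≈ 0.000664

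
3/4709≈0.000637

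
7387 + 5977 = 13364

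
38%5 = 3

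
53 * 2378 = 126034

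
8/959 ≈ 0.00834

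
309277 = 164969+144308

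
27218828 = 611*44548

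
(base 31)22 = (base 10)64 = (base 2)1000000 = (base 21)31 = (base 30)24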